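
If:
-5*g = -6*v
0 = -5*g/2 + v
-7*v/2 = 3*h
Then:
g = 0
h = 0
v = 0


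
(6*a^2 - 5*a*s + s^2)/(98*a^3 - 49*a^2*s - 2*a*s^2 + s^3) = (-3*a + s)/(-49*a^2 + s^2)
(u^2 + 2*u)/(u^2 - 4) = u/(u - 2)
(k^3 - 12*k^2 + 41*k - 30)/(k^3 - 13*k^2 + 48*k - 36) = (k - 5)/(k - 6)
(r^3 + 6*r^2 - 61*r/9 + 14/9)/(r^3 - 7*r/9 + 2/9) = (r + 7)/(r + 1)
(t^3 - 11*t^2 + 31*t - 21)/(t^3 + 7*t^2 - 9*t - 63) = (t^2 - 8*t + 7)/(t^2 + 10*t + 21)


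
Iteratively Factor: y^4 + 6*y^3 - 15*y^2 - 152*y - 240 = (y + 3)*(y^3 + 3*y^2 - 24*y - 80) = (y + 3)*(y + 4)*(y^2 - y - 20) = (y - 5)*(y + 3)*(y + 4)*(y + 4)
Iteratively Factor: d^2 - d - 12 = (d + 3)*(d - 4)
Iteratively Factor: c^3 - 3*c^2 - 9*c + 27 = (c - 3)*(c^2 - 9) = (c - 3)*(c + 3)*(c - 3)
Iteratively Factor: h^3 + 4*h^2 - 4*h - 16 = (h + 2)*(h^2 + 2*h - 8) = (h + 2)*(h + 4)*(h - 2)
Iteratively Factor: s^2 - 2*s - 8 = (s + 2)*(s - 4)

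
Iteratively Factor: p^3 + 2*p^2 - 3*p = (p + 3)*(p^2 - p) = p*(p + 3)*(p - 1)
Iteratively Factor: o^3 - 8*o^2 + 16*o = (o - 4)*(o^2 - 4*o) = o*(o - 4)*(o - 4)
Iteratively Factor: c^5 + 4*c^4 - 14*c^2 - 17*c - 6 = (c + 1)*(c^4 + 3*c^3 - 3*c^2 - 11*c - 6) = (c + 1)*(c + 3)*(c^3 - 3*c - 2) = (c + 1)^2*(c + 3)*(c^2 - c - 2) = (c + 1)^3*(c + 3)*(c - 2)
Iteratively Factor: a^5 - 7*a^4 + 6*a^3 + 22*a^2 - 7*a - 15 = (a + 1)*(a^4 - 8*a^3 + 14*a^2 + 8*a - 15) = (a - 3)*(a + 1)*(a^3 - 5*a^2 - a + 5) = (a - 3)*(a + 1)^2*(a^2 - 6*a + 5) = (a - 3)*(a - 1)*(a + 1)^2*(a - 5)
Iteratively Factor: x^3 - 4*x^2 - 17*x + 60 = (x + 4)*(x^2 - 8*x + 15) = (x - 5)*(x + 4)*(x - 3)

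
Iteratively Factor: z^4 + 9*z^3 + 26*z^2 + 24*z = (z)*(z^3 + 9*z^2 + 26*z + 24) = z*(z + 3)*(z^2 + 6*z + 8) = z*(z + 2)*(z + 3)*(z + 4)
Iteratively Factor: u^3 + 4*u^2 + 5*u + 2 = (u + 2)*(u^2 + 2*u + 1) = (u + 1)*(u + 2)*(u + 1)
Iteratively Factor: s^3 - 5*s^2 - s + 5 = (s - 1)*(s^2 - 4*s - 5) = (s - 1)*(s + 1)*(s - 5)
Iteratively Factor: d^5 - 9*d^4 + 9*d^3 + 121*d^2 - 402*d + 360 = (d - 3)*(d^4 - 6*d^3 - 9*d^2 + 94*d - 120) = (d - 3)^2*(d^3 - 3*d^2 - 18*d + 40) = (d - 5)*(d - 3)^2*(d^2 + 2*d - 8) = (d - 5)*(d - 3)^2*(d + 4)*(d - 2)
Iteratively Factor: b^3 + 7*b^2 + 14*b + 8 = (b + 1)*(b^2 + 6*b + 8) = (b + 1)*(b + 2)*(b + 4)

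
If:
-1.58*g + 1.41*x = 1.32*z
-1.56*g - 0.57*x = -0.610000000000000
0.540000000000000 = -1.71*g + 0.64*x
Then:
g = 0.04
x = 0.96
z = 0.97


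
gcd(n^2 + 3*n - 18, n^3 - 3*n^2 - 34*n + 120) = n + 6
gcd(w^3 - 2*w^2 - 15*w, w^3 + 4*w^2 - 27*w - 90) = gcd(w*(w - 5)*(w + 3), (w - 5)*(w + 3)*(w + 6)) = w^2 - 2*w - 15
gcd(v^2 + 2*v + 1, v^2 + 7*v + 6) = v + 1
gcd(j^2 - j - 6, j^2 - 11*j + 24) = j - 3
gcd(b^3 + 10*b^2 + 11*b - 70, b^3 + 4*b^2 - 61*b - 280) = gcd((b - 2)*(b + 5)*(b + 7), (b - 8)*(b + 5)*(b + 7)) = b^2 + 12*b + 35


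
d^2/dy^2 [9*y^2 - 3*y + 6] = 18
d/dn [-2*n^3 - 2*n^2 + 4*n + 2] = -6*n^2 - 4*n + 4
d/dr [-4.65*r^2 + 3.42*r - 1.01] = 3.42 - 9.3*r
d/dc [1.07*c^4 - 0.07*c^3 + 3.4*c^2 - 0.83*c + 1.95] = 4.28*c^3 - 0.21*c^2 + 6.8*c - 0.83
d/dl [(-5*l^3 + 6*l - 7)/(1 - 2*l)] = (20*l^3 - 15*l^2 - 8)/(4*l^2 - 4*l + 1)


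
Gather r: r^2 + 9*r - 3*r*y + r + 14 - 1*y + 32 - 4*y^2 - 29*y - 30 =r^2 + r*(10 - 3*y) - 4*y^2 - 30*y + 16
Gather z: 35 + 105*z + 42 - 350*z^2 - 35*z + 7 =-350*z^2 + 70*z + 84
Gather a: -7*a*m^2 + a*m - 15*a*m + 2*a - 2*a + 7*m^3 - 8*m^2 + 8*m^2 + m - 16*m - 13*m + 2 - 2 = a*(-7*m^2 - 14*m) + 7*m^3 - 28*m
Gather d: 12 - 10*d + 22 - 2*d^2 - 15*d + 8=-2*d^2 - 25*d + 42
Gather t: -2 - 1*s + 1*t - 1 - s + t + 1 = -2*s + 2*t - 2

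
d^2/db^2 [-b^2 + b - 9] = -2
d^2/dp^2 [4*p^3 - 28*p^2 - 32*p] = 24*p - 56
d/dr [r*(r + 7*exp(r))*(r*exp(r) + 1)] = r*(r + 1)*(r + 7*exp(r))*exp(r) + r*(r*exp(r) + 1)*(7*exp(r) + 1) + (r + 7*exp(r))*(r*exp(r) + 1)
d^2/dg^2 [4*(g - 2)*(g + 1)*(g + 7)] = 24*g + 48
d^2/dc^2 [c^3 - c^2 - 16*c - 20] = 6*c - 2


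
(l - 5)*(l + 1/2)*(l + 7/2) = l^3 - l^2 - 73*l/4 - 35/4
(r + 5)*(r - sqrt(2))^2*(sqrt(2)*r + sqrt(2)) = sqrt(2)*r^4 - 4*r^3 + 6*sqrt(2)*r^3 - 24*r^2 + 7*sqrt(2)*r^2 - 20*r + 12*sqrt(2)*r + 10*sqrt(2)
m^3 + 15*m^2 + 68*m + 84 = (m + 2)*(m + 6)*(m + 7)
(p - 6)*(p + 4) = p^2 - 2*p - 24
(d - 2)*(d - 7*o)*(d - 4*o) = d^3 - 11*d^2*o - 2*d^2 + 28*d*o^2 + 22*d*o - 56*o^2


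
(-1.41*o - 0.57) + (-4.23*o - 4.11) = -5.64*o - 4.68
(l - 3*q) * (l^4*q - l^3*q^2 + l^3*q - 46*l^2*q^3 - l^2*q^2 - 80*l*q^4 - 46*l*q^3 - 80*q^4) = l^5*q - 4*l^4*q^2 + l^4*q - 43*l^3*q^3 - 4*l^3*q^2 + 58*l^2*q^4 - 43*l^2*q^3 + 240*l*q^5 + 58*l*q^4 + 240*q^5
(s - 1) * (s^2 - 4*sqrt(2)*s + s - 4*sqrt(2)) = s^3 - 4*sqrt(2)*s^2 - s + 4*sqrt(2)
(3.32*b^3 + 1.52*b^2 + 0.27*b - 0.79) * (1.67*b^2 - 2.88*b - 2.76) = 5.5444*b^5 - 7.0232*b^4 - 13.0899*b^3 - 6.2921*b^2 + 1.53*b + 2.1804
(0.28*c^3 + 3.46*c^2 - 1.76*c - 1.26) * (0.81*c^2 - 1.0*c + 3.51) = 0.2268*c^5 + 2.5226*c^4 - 3.9028*c^3 + 12.884*c^2 - 4.9176*c - 4.4226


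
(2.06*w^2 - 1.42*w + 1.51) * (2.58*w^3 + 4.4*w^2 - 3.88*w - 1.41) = 5.3148*w^5 + 5.4004*w^4 - 10.345*w^3 + 9.249*w^2 - 3.8566*w - 2.1291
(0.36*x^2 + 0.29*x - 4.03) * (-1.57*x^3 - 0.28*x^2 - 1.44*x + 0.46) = -0.5652*x^5 - 0.5561*x^4 + 5.7275*x^3 + 0.8764*x^2 + 5.9366*x - 1.8538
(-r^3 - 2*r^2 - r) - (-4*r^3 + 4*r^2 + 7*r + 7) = 3*r^3 - 6*r^2 - 8*r - 7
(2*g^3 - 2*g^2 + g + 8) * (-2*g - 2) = -4*g^4 + 2*g^2 - 18*g - 16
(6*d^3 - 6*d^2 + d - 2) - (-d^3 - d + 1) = 7*d^3 - 6*d^2 + 2*d - 3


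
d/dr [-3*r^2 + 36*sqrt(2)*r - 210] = -6*r + 36*sqrt(2)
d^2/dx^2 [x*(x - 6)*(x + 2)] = 6*x - 8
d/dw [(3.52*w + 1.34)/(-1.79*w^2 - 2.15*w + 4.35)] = (6.3008*w^2 + 4.7972*w + 18.193)/(3.2041*w^4 + 7.697*w^3 - 10.9505*w^2 - 18.705*w + 18.9225)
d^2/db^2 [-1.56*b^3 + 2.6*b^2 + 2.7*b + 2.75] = 5.2 - 9.36*b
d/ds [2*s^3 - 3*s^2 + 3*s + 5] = 6*s^2 - 6*s + 3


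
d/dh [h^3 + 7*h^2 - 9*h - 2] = 3*h^2 + 14*h - 9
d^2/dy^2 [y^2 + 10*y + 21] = 2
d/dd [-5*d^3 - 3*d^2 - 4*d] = -15*d^2 - 6*d - 4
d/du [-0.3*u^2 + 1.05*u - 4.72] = 1.05 - 0.6*u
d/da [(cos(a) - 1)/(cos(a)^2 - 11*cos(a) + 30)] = (cos(a)^2 - 2*cos(a) - 19)*sin(a)/(cos(a)^2 - 11*cos(a) + 30)^2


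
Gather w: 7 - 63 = -56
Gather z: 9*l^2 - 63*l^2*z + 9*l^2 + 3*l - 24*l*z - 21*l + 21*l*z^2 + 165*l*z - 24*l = 18*l^2 + 21*l*z^2 - 42*l + z*(-63*l^2 + 141*l)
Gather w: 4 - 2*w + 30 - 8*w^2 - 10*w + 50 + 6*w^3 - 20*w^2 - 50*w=6*w^3 - 28*w^2 - 62*w + 84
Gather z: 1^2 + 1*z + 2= z + 3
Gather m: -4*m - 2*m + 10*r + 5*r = -6*m + 15*r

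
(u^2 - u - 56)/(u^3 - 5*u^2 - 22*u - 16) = (u + 7)/(u^2 + 3*u + 2)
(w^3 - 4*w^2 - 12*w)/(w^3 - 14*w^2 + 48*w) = (w + 2)/(w - 8)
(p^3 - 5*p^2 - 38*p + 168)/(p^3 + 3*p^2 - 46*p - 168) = (p - 4)/(p + 4)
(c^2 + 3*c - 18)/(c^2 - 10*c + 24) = (c^2 + 3*c - 18)/(c^2 - 10*c + 24)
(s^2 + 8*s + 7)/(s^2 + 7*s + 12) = (s^2 + 8*s + 7)/(s^2 + 7*s + 12)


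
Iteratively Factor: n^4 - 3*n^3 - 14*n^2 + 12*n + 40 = (n - 5)*(n^3 + 2*n^2 - 4*n - 8) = (n - 5)*(n - 2)*(n^2 + 4*n + 4) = (n - 5)*(n - 2)*(n + 2)*(n + 2)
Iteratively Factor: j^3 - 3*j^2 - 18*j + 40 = (j - 5)*(j^2 + 2*j - 8) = (j - 5)*(j + 4)*(j - 2)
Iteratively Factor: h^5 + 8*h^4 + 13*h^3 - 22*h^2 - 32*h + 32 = (h - 1)*(h^4 + 9*h^3 + 22*h^2 - 32) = (h - 1)*(h + 4)*(h^3 + 5*h^2 + 2*h - 8) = (h - 1)*(h + 2)*(h + 4)*(h^2 + 3*h - 4) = (h - 1)*(h + 2)*(h + 4)^2*(h - 1)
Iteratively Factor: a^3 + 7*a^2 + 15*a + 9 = (a + 3)*(a^2 + 4*a + 3) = (a + 1)*(a + 3)*(a + 3)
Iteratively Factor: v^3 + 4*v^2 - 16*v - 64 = (v - 4)*(v^2 + 8*v + 16) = (v - 4)*(v + 4)*(v + 4)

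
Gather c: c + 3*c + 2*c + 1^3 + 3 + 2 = 6*c + 6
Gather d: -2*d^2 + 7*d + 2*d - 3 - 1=-2*d^2 + 9*d - 4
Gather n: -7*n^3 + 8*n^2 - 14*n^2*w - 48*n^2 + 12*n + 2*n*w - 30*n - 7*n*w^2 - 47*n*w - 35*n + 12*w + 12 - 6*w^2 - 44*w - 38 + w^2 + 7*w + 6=-7*n^3 + n^2*(-14*w - 40) + n*(-7*w^2 - 45*w - 53) - 5*w^2 - 25*w - 20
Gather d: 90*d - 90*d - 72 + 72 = 0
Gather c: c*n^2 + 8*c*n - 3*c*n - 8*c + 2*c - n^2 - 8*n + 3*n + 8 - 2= c*(n^2 + 5*n - 6) - n^2 - 5*n + 6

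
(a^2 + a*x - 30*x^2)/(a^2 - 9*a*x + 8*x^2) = (a^2 + a*x - 30*x^2)/(a^2 - 9*a*x + 8*x^2)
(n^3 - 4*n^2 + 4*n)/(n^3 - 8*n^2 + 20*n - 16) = n/(n - 4)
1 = 1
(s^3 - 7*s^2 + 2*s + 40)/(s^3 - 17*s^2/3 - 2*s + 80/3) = 3*(s - 4)/(3*s - 8)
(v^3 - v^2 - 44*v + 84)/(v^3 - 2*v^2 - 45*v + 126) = (v - 2)/(v - 3)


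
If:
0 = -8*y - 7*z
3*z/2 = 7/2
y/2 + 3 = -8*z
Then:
No Solution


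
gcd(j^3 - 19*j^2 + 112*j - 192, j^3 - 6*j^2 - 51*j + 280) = j - 8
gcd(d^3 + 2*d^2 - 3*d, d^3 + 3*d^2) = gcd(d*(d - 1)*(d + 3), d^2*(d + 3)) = d^2 + 3*d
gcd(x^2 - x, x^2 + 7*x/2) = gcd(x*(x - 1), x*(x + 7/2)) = x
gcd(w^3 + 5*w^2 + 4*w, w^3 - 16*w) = w^2 + 4*w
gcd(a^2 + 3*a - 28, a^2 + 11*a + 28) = a + 7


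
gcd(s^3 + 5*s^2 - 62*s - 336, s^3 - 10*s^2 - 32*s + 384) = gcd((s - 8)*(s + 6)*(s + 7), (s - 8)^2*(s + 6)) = s^2 - 2*s - 48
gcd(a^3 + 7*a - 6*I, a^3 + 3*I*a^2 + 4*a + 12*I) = a^2 + I*a + 6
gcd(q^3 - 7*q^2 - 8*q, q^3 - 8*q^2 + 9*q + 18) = q + 1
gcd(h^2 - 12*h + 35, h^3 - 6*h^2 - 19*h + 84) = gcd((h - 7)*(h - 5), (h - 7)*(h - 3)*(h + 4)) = h - 7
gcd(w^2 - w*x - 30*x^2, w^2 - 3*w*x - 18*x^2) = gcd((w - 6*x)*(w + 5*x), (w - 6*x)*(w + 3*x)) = -w + 6*x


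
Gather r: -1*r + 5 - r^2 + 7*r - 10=-r^2 + 6*r - 5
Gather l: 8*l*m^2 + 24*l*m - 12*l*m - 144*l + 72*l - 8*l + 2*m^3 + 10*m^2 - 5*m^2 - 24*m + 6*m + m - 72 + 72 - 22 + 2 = l*(8*m^2 + 12*m - 80) + 2*m^3 + 5*m^2 - 17*m - 20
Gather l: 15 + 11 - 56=-30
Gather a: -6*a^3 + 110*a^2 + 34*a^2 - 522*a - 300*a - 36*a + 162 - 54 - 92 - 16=-6*a^3 + 144*a^2 - 858*a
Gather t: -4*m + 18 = 18 - 4*m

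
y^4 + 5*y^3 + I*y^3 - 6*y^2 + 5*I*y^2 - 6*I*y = y*(y + 6)*(-I*y + 1)*(I*y - I)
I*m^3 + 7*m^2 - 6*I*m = m*(m - 6*I)*(I*m + 1)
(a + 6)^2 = a^2 + 12*a + 36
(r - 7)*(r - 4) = r^2 - 11*r + 28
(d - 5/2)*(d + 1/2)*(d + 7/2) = d^3 + 3*d^2/2 - 33*d/4 - 35/8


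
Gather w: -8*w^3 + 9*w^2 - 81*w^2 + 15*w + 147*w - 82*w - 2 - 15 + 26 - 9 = -8*w^3 - 72*w^2 + 80*w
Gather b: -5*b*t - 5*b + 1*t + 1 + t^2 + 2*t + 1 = b*(-5*t - 5) + t^2 + 3*t + 2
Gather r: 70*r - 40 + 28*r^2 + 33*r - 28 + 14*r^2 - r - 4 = 42*r^2 + 102*r - 72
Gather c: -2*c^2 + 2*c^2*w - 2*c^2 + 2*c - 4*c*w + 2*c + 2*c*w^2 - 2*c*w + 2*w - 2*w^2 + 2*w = c^2*(2*w - 4) + c*(2*w^2 - 6*w + 4) - 2*w^2 + 4*w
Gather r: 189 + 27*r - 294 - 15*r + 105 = 12*r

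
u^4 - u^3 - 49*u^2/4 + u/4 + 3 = (u - 4)*(u - 1/2)*(u + 1/2)*(u + 3)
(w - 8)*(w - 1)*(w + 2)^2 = w^4 - 5*w^3 - 24*w^2 - 4*w + 32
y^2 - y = y*(y - 1)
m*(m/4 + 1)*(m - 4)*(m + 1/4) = m^4/4 + m^3/16 - 4*m^2 - m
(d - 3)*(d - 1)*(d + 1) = d^3 - 3*d^2 - d + 3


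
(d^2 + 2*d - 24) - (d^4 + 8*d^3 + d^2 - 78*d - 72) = -d^4 - 8*d^3 + 80*d + 48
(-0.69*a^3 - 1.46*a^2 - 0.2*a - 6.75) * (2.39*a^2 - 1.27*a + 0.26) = -1.6491*a^5 - 2.6131*a^4 + 1.1968*a^3 - 16.2581*a^2 + 8.5205*a - 1.755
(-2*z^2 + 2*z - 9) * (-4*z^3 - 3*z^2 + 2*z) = 8*z^5 - 2*z^4 + 26*z^3 + 31*z^2 - 18*z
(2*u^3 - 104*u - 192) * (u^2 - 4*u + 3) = 2*u^5 - 8*u^4 - 98*u^3 + 224*u^2 + 456*u - 576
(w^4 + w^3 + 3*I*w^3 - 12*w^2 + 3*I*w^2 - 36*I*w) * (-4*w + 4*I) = -4*w^5 - 4*w^4 - 8*I*w^4 + 36*w^3 - 8*I*w^3 - 12*w^2 + 96*I*w^2 + 144*w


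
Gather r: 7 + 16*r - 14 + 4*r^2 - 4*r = 4*r^2 + 12*r - 7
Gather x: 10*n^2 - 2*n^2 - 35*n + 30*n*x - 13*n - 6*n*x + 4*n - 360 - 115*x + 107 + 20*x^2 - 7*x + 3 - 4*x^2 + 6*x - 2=8*n^2 - 44*n + 16*x^2 + x*(24*n - 116) - 252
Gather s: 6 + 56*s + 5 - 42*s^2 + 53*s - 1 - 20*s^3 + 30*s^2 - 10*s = -20*s^3 - 12*s^2 + 99*s + 10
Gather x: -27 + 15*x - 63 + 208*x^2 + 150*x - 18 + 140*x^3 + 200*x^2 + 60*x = 140*x^3 + 408*x^2 + 225*x - 108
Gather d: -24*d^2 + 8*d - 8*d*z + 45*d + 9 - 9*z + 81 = -24*d^2 + d*(53 - 8*z) - 9*z + 90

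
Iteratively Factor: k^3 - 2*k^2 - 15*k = (k)*(k^2 - 2*k - 15) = k*(k + 3)*(k - 5)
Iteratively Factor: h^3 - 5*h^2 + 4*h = (h - 4)*(h^2 - h) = (h - 4)*(h - 1)*(h)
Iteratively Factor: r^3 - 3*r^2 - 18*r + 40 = (r - 5)*(r^2 + 2*r - 8) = (r - 5)*(r - 2)*(r + 4)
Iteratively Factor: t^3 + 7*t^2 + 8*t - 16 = (t + 4)*(t^2 + 3*t - 4) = (t - 1)*(t + 4)*(t + 4)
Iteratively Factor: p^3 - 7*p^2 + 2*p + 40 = (p - 4)*(p^2 - 3*p - 10) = (p - 5)*(p - 4)*(p + 2)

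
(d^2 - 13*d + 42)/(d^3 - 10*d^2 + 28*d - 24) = (d - 7)/(d^2 - 4*d + 4)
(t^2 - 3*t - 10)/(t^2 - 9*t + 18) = (t^2 - 3*t - 10)/(t^2 - 9*t + 18)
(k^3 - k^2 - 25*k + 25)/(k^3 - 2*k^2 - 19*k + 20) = (k + 5)/(k + 4)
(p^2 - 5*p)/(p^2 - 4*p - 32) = p*(5 - p)/(-p^2 + 4*p + 32)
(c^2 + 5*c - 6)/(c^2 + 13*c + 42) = (c - 1)/(c + 7)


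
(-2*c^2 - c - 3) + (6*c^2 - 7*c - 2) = 4*c^2 - 8*c - 5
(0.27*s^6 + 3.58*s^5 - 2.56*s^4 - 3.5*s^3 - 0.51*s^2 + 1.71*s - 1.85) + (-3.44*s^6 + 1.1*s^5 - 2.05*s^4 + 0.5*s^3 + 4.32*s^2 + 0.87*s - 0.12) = -3.17*s^6 + 4.68*s^5 - 4.61*s^4 - 3.0*s^3 + 3.81*s^2 + 2.58*s - 1.97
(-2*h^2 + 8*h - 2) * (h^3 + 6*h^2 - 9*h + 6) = -2*h^5 - 4*h^4 + 64*h^3 - 96*h^2 + 66*h - 12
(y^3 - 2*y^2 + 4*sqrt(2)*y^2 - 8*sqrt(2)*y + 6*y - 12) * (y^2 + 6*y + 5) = y^5 + 4*y^4 + 4*sqrt(2)*y^4 - y^3 + 16*sqrt(2)*y^3 - 28*sqrt(2)*y^2 + 14*y^2 - 40*sqrt(2)*y - 42*y - 60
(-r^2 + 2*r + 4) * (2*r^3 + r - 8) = -2*r^5 + 4*r^4 + 7*r^3 + 10*r^2 - 12*r - 32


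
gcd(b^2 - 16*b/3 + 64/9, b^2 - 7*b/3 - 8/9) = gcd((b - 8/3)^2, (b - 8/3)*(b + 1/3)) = b - 8/3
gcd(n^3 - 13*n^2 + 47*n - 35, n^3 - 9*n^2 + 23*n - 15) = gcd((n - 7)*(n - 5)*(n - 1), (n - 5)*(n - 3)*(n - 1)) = n^2 - 6*n + 5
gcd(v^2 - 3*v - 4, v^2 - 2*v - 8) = v - 4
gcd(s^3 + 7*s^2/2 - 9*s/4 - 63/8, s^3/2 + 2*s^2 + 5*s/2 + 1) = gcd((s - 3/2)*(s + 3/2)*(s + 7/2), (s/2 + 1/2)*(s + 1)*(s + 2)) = 1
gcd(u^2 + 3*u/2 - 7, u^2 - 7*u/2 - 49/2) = u + 7/2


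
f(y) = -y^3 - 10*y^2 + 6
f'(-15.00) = -375.00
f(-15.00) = 1131.00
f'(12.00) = -672.00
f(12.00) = -3162.00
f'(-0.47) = 8.74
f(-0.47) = 3.89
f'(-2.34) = 30.37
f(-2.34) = -35.94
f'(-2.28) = 30.00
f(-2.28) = -34.13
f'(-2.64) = 31.89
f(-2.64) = -45.30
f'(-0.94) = 16.15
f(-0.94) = -2.01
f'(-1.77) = 26.00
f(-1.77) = -19.78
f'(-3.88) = 32.44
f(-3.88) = -86.13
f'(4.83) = -166.59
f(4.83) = -339.97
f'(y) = -3*y^2 - 20*y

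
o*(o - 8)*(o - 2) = o^3 - 10*o^2 + 16*o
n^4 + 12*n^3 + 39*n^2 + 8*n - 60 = (n - 1)*(n + 2)*(n + 5)*(n + 6)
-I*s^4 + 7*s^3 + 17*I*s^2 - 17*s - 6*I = (s + I)*(s + 2*I)*(s + 3*I)*(-I*s + 1)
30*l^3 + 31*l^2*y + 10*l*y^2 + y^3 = (2*l + y)*(3*l + y)*(5*l + y)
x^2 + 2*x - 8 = (x - 2)*(x + 4)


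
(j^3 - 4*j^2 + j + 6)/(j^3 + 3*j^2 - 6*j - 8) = (j - 3)/(j + 4)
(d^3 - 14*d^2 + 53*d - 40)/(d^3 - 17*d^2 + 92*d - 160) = (d - 1)/(d - 4)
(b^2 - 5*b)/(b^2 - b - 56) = b*(5 - b)/(-b^2 + b + 56)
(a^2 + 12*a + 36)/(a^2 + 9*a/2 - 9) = 2*(a + 6)/(2*a - 3)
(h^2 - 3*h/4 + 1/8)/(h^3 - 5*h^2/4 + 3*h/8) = (4*h - 1)/(h*(4*h - 3))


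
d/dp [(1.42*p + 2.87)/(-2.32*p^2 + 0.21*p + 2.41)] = (3.2944*p^2 + 13.3168*p + 2.8195)/(5.3824*p^4 - 0.9744*p^3 - 11.1383*p^2 + 1.0122*p + 5.8081)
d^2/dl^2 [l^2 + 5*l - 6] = 2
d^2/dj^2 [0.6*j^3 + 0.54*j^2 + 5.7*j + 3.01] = 3.6*j + 1.08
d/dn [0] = 0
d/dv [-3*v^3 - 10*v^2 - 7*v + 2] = -9*v^2 - 20*v - 7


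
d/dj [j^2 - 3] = 2*j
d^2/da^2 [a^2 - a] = 2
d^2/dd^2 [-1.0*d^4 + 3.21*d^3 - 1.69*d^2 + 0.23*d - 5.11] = -12.0*d^2 + 19.26*d - 3.38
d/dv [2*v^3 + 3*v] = 6*v^2 + 3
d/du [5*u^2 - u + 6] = 10*u - 1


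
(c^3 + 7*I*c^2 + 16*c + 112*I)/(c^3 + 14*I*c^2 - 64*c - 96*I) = (c^2 + 3*I*c + 28)/(c^2 + 10*I*c - 24)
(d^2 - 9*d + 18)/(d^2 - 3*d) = (d - 6)/d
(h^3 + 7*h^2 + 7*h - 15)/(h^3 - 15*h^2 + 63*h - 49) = (h^2 + 8*h + 15)/(h^2 - 14*h + 49)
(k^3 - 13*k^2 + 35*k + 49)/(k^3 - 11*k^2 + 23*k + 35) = (k - 7)/(k - 5)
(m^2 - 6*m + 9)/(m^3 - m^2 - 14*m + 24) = (m - 3)/(m^2 + 2*m - 8)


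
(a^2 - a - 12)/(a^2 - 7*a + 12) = (a + 3)/(a - 3)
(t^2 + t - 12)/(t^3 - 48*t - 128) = (t - 3)/(t^2 - 4*t - 32)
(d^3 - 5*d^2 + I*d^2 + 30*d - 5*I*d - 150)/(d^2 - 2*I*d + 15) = (d^2 + d*(-5 + 6*I) - 30*I)/(d + 3*I)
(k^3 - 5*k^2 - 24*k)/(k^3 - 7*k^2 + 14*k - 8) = k*(k^2 - 5*k - 24)/(k^3 - 7*k^2 + 14*k - 8)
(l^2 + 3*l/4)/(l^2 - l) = (l + 3/4)/(l - 1)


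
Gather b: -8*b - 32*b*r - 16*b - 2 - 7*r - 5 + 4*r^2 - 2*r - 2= b*(-32*r - 24) + 4*r^2 - 9*r - 9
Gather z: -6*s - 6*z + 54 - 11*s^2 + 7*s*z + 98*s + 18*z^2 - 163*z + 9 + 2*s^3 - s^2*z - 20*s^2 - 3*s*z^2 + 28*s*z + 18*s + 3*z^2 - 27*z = 2*s^3 - 31*s^2 + 110*s + z^2*(21 - 3*s) + z*(-s^2 + 35*s - 196) + 63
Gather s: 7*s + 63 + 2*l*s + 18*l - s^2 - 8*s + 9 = 18*l - s^2 + s*(2*l - 1) + 72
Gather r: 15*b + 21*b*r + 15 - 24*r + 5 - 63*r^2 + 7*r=15*b - 63*r^2 + r*(21*b - 17) + 20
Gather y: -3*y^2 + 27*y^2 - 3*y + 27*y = 24*y^2 + 24*y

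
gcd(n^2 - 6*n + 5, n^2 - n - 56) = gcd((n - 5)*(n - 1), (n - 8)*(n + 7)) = 1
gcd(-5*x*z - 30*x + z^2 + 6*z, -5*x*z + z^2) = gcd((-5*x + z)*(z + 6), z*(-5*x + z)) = 5*x - z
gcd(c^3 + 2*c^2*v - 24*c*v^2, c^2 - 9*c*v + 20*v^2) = -c + 4*v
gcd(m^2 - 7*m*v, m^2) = m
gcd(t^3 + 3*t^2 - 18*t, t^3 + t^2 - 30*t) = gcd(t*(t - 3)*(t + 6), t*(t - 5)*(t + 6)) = t^2 + 6*t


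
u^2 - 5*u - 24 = (u - 8)*(u + 3)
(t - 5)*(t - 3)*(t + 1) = t^3 - 7*t^2 + 7*t + 15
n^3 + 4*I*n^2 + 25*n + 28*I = (n - 4*I)*(n + I)*(n + 7*I)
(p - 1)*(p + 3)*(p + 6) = p^3 + 8*p^2 + 9*p - 18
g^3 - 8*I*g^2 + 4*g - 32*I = (g - 8*I)*(g - 2*I)*(g + 2*I)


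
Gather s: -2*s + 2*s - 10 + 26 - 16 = 0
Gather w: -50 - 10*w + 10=-10*w - 40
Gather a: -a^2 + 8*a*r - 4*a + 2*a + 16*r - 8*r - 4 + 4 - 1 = -a^2 + a*(8*r - 2) + 8*r - 1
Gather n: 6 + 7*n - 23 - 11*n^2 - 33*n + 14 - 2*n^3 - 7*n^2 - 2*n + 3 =-2*n^3 - 18*n^2 - 28*n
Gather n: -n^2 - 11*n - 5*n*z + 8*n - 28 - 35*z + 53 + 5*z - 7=-n^2 + n*(-5*z - 3) - 30*z + 18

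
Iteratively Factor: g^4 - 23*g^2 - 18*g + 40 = (g + 2)*(g^3 - 2*g^2 - 19*g + 20) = (g + 2)*(g + 4)*(g^2 - 6*g + 5) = (g - 5)*(g + 2)*(g + 4)*(g - 1)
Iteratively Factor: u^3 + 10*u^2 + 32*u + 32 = (u + 4)*(u^2 + 6*u + 8) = (u + 4)^2*(u + 2)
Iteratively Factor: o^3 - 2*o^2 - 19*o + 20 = (o + 4)*(o^2 - 6*o + 5) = (o - 5)*(o + 4)*(o - 1)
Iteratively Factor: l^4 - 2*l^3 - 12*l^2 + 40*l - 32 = (l + 4)*(l^3 - 6*l^2 + 12*l - 8) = (l - 2)*(l + 4)*(l^2 - 4*l + 4) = (l - 2)^2*(l + 4)*(l - 2)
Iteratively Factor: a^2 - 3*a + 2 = (a - 2)*(a - 1)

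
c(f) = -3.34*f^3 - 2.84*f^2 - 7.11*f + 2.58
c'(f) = -10.02*f^2 - 5.68*f - 7.11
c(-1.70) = 22.87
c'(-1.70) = -26.41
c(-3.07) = 94.28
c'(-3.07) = -84.11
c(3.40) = -185.70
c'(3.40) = -142.25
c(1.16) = -14.70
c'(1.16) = -27.18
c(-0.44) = 5.44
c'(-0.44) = -6.55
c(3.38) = -182.87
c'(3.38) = -140.78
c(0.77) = -6.10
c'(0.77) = -17.42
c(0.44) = -1.38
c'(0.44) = -11.55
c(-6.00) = 664.44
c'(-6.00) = -333.75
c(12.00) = -6263.22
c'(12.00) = -1518.15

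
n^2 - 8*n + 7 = (n - 7)*(n - 1)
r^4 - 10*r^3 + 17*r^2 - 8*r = r*(r - 8)*(r - 1)^2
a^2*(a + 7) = a^3 + 7*a^2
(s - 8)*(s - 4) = s^2 - 12*s + 32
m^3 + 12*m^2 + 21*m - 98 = (m - 2)*(m + 7)^2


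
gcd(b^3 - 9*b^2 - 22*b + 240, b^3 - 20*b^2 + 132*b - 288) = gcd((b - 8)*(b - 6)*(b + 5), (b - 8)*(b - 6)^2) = b^2 - 14*b + 48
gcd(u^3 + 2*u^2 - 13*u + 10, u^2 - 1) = u - 1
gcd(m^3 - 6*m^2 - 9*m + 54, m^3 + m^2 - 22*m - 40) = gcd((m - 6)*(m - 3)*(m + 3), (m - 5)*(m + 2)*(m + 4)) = 1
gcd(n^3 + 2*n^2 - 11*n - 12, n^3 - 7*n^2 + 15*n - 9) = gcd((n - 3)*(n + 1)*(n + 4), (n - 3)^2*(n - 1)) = n - 3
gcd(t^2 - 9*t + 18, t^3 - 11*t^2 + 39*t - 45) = t - 3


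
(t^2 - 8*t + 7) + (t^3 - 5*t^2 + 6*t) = t^3 - 4*t^2 - 2*t + 7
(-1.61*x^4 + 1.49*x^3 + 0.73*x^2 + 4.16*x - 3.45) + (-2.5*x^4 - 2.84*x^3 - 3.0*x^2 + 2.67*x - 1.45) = -4.11*x^4 - 1.35*x^3 - 2.27*x^2 + 6.83*x - 4.9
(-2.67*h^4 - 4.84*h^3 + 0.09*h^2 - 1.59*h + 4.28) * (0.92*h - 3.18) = -2.4564*h^5 + 4.0378*h^4 + 15.474*h^3 - 1.749*h^2 + 8.9938*h - 13.6104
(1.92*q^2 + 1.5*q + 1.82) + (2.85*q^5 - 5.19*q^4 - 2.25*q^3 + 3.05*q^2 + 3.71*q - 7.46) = 2.85*q^5 - 5.19*q^4 - 2.25*q^3 + 4.97*q^2 + 5.21*q - 5.64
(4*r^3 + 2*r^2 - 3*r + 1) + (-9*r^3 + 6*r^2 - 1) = -5*r^3 + 8*r^2 - 3*r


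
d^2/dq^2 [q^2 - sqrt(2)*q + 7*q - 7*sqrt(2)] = 2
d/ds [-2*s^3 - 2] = -6*s^2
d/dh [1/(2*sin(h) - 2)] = -cos(h)/(2*(sin(h) - 1)^2)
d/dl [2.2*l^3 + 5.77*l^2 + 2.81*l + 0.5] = 6.6*l^2 + 11.54*l + 2.81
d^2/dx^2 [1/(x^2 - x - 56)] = 2*(x^2 - x - (2*x - 1)^2 - 56)/(-x^2 + x + 56)^3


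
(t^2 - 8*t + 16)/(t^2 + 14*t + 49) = (t^2 - 8*t + 16)/(t^2 + 14*t + 49)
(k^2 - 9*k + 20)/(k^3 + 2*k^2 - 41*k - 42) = (k^2 - 9*k + 20)/(k^3 + 2*k^2 - 41*k - 42)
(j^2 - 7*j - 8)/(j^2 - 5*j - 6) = (j - 8)/(j - 6)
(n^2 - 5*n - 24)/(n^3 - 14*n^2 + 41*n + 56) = (n + 3)/(n^2 - 6*n - 7)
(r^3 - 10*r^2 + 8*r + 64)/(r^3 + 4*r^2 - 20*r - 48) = (r - 8)/(r + 6)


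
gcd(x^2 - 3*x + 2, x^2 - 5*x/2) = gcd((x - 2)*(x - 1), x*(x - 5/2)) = 1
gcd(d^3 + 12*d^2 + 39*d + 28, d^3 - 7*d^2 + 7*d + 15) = d + 1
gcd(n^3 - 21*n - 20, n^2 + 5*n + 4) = n^2 + 5*n + 4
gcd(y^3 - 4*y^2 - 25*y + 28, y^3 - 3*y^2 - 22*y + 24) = y^2 + 3*y - 4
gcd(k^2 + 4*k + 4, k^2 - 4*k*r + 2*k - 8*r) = k + 2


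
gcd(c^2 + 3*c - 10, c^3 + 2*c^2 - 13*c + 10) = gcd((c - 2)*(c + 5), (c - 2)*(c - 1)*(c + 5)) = c^2 + 3*c - 10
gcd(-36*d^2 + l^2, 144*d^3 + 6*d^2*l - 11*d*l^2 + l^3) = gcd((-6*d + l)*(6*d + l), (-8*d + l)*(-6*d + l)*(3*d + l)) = 6*d - l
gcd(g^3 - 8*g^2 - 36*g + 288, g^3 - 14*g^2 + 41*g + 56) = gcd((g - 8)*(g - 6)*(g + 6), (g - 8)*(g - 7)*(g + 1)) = g - 8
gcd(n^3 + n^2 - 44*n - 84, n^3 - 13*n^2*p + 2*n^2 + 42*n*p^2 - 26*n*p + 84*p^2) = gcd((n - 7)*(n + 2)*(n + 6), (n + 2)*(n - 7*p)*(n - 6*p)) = n + 2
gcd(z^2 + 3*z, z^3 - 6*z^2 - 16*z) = z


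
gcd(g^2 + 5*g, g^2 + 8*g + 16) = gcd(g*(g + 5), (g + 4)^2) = 1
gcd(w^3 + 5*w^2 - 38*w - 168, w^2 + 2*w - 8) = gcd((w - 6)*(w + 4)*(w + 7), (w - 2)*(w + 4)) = w + 4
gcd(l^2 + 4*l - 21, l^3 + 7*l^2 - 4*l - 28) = l + 7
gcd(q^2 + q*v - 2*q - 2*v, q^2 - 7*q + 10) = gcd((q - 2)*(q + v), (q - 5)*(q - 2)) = q - 2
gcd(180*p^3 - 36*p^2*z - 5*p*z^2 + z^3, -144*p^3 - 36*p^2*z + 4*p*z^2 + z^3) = -36*p^2 + z^2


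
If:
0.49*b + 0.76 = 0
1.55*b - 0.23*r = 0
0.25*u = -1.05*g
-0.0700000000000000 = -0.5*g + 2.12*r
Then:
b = -1.55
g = -44.18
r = -10.45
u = 185.55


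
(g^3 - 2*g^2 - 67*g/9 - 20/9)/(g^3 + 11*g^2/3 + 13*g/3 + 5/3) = (3*g^2 - 11*g - 4)/(3*(g^2 + 2*g + 1))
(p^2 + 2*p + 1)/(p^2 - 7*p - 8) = (p + 1)/(p - 8)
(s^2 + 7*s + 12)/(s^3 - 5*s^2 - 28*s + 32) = (s + 3)/(s^2 - 9*s + 8)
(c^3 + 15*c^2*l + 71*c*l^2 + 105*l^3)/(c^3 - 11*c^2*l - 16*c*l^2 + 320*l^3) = (c^2 + 10*c*l + 21*l^2)/(c^2 - 16*c*l + 64*l^2)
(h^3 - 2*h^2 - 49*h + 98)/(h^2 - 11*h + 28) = (h^2 + 5*h - 14)/(h - 4)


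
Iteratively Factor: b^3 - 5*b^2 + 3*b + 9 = (b + 1)*(b^2 - 6*b + 9) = (b - 3)*(b + 1)*(b - 3)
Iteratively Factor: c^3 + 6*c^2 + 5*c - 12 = (c + 3)*(c^2 + 3*c - 4) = (c + 3)*(c + 4)*(c - 1)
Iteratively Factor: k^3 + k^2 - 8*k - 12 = (k + 2)*(k^2 - k - 6) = (k - 3)*(k + 2)*(k + 2)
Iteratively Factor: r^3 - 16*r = (r)*(r^2 - 16) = r*(r - 4)*(r + 4)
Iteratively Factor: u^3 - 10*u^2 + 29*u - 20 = (u - 4)*(u^2 - 6*u + 5) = (u - 5)*(u - 4)*(u - 1)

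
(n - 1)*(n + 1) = n^2 - 1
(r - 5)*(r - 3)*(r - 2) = r^3 - 10*r^2 + 31*r - 30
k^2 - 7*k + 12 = (k - 4)*(k - 3)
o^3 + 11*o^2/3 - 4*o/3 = o*(o - 1/3)*(o + 4)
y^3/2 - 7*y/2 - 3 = (y/2 + 1)*(y - 3)*(y + 1)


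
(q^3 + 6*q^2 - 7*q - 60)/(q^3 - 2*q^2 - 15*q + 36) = (q + 5)/(q - 3)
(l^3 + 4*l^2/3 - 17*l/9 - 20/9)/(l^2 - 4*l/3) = l + 8/3 + 5/(3*l)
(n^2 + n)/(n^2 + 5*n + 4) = n/(n + 4)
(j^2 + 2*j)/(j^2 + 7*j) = (j + 2)/(j + 7)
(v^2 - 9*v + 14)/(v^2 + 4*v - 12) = (v - 7)/(v + 6)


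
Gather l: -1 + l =l - 1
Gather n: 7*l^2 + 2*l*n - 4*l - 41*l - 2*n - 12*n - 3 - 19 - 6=7*l^2 - 45*l + n*(2*l - 14) - 28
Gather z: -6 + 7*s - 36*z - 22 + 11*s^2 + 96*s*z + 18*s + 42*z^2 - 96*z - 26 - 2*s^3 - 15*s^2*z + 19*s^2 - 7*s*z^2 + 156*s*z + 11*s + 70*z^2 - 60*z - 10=-2*s^3 + 30*s^2 + 36*s + z^2*(112 - 7*s) + z*(-15*s^2 + 252*s - 192) - 64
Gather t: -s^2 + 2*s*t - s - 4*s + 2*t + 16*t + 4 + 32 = -s^2 - 5*s + t*(2*s + 18) + 36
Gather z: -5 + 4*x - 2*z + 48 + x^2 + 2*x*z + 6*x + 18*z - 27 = x^2 + 10*x + z*(2*x + 16) + 16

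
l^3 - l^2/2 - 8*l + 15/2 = (l - 5/2)*(l - 1)*(l + 3)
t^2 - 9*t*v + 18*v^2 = (t - 6*v)*(t - 3*v)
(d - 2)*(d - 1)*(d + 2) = d^3 - d^2 - 4*d + 4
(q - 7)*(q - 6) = q^2 - 13*q + 42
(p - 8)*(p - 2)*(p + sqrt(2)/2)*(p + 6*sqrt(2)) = p^4 - 10*p^3 + 13*sqrt(2)*p^3/2 - 65*sqrt(2)*p^2 + 22*p^2 - 60*p + 104*sqrt(2)*p + 96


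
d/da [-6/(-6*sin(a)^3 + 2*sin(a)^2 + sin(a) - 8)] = 6*(-18*sin(a)^2 + 4*sin(a) + 1)*cos(a)/(6*sin(a)^3 - 2*sin(a)^2 - sin(a) + 8)^2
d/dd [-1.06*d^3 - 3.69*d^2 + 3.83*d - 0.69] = -3.18*d^2 - 7.38*d + 3.83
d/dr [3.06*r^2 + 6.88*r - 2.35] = 6.12*r + 6.88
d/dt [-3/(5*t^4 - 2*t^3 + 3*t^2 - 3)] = 6*t*(10*t^2 - 3*t + 3)/(5*t^4 - 2*t^3 + 3*t^2 - 3)^2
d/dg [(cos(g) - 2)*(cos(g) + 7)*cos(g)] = (-3*cos(g)^2 - 10*cos(g) + 14)*sin(g)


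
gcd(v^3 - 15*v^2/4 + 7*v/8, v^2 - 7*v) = v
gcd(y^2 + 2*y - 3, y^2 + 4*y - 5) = y - 1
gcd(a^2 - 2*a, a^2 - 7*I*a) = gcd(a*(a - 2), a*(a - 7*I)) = a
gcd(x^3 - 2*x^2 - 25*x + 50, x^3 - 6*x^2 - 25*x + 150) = x^2 - 25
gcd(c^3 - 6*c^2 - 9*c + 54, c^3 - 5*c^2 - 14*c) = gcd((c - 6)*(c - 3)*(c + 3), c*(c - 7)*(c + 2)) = 1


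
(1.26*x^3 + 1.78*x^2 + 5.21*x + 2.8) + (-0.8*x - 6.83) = 1.26*x^3 + 1.78*x^2 + 4.41*x - 4.03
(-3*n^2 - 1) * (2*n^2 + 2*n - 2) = -6*n^4 - 6*n^3 + 4*n^2 - 2*n + 2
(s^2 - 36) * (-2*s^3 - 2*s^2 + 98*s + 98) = -2*s^5 - 2*s^4 + 170*s^3 + 170*s^2 - 3528*s - 3528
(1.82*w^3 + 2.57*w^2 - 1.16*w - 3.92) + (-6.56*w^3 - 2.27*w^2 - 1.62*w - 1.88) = -4.74*w^3 + 0.3*w^2 - 2.78*w - 5.8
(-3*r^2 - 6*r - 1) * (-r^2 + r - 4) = 3*r^4 + 3*r^3 + 7*r^2 + 23*r + 4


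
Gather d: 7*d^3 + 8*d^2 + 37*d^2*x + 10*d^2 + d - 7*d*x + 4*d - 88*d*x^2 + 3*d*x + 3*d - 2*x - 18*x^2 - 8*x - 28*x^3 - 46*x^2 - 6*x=7*d^3 + d^2*(37*x + 18) + d*(-88*x^2 - 4*x + 8) - 28*x^3 - 64*x^2 - 16*x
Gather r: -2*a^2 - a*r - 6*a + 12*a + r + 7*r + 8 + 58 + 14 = -2*a^2 + 6*a + r*(8 - a) + 80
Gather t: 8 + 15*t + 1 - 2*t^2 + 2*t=-2*t^2 + 17*t + 9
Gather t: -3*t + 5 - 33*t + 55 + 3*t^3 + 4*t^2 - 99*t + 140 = 3*t^3 + 4*t^2 - 135*t + 200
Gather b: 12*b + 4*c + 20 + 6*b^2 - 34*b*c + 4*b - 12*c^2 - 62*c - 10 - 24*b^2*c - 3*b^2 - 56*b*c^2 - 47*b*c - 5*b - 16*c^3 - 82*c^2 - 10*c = b^2*(3 - 24*c) + b*(-56*c^2 - 81*c + 11) - 16*c^3 - 94*c^2 - 68*c + 10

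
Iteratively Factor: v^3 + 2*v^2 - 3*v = (v)*(v^2 + 2*v - 3) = v*(v + 3)*(v - 1)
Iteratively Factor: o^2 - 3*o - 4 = (o - 4)*(o + 1)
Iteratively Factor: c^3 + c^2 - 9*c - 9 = (c - 3)*(c^2 + 4*c + 3) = (c - 3)*(c + 1)*(c + 3)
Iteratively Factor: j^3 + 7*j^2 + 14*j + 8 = (j + 2)*(j^2 + 5*j + 4) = (j + 2)*(j + 4)*(j + 1)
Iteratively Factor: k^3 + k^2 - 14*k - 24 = (k + 3)*(k^2 - 2*k - 8) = (k + 2)*(k + 3)*(k - 4)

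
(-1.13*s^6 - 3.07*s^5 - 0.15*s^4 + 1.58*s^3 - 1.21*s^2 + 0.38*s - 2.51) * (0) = 0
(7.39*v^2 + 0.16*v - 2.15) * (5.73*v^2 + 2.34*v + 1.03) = 42.3447*v^4 + 18.2094*v^3 - 4.3334*v^2 - 4.8662*v - 2.2145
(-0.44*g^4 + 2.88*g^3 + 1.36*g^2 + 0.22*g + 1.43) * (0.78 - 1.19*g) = 0.5236*g^5 - 3.7704*g^4 + 0.628*g^3 + 0.799*g^2 - 1.5301*g + 1.1154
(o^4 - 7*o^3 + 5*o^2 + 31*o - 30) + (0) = o^4 - 7*o^3 + 5*o^2 + 31*o - 30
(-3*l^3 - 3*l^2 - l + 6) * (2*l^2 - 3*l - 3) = -6*l^5 + 3*l^4 + 16*l^3 + 24*l^2 - 15*l - 18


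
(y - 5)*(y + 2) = y^2 - 3*y - 10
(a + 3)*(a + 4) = a^2 + 7*a + 12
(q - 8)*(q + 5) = q^2 - 3*q - 40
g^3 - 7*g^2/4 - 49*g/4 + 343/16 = (g - 7/2)*(g - 7/4)*(g + 7/2)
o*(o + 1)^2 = o^3 + 2*o^2 + o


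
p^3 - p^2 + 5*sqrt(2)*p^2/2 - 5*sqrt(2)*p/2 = p*(p - 1)*(p + 5*sqrt(2)/2)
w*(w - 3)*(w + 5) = w^3 + 2*w^2 - 15*w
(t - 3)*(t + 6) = t^2 + 3*t - 18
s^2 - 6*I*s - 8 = (s - 4*I)*(s - 2*I)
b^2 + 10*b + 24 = (b + 4)*(b + 6)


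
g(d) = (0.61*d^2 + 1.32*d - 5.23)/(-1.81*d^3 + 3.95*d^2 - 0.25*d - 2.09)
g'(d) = (1.22*d + 1.32)/(-1.81*d^3 + 3.95*d^2 - 0.25*d - 2.09) + (0.61*d^2 + 1.32*d - 5.23)*(5.43*d^2 - 7.9*d + 0.25)/(-1.81*d^3 + 3.95*d^2 - 0.25*d - 2.09)^2 = (1.1041*d^4 + 4.7784*d^3 - 33.7654*d^2 + 38.7672*d - 4.0663)/(3.2761*d^6 - 14.299*d^5 + 16.5075*d^4 + 5.5908*d^3 - 16.4485*d^2 + 1.045*d + 4.3681)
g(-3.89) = -0.01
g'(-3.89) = -0.03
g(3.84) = -0.19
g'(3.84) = 0.07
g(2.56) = -0.30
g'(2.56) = 0.03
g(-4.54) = 0.01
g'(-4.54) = -0.01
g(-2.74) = -0.07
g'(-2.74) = -0.09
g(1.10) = -563.99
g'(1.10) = 196132.09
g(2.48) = -0.30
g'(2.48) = -0.03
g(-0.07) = 2.59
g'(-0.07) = -1.65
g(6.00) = -0.10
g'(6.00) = 0.02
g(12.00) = -0.04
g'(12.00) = 0.00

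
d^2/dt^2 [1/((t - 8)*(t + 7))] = 2*((t - 8)^2 + (t - 8)*(t + 7) + (t + 7)^2)/((t - 8)^3*(t + 7)^3)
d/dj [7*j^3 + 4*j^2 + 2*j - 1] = 21*j^2 + 8*j + 2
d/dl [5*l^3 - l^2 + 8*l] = 15*l^2 - 2*l + 8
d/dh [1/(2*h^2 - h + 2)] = (1 - 4*h)/(2*h^2 - h + 2)^2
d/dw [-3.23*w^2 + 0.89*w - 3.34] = 0.89 - 6.46*w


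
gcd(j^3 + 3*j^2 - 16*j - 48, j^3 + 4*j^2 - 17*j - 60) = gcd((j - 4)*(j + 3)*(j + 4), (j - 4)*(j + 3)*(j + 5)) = j^2 - j - 12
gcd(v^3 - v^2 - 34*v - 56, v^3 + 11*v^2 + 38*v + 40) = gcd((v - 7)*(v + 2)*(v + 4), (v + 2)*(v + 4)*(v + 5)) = v^2 + 6*v + 8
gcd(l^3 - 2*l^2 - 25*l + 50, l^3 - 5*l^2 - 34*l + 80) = l^2 + 3*l - 10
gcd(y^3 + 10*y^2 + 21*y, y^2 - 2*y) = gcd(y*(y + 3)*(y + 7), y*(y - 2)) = y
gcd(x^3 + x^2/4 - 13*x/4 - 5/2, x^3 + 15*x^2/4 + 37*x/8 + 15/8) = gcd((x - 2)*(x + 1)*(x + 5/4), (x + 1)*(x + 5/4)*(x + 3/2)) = x^2 + 9*x/4 + 5/4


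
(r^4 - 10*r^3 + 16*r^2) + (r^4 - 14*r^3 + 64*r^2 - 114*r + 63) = 2*r^4 - 24*r^3 + 80*r^2 - 114*r + 63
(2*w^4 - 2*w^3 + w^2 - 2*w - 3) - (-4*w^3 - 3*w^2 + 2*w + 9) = 2*w^4 + 2*w^3 + 4*w^2 - 4*w - 12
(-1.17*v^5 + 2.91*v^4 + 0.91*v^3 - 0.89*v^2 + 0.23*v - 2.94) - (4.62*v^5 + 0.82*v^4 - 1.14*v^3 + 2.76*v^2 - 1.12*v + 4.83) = -5.79*v^5 + 2.09*v^4 + 2.05*v^3 - 3.65*v^2 + 1.35*v - 7.77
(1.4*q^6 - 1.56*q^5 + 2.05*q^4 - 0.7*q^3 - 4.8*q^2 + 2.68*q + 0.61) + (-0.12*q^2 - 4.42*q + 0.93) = 1.4*q^6 - 1.56*q^5 + 2.05*q^4 - 0.7*q^3 - 4.92*q^2 - 1.74*q + 1.54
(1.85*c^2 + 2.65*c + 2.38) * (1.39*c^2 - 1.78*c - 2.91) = 2.5715*c^4 + 0.390499999999999*c^3 - 6.7923*c^2 - 11.9479*c - 6.9258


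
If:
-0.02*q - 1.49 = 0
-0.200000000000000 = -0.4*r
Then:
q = -74.50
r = 0.50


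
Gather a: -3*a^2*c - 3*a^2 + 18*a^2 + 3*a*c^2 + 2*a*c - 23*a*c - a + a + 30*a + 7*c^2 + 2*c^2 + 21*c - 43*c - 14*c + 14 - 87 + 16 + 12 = a^2*(15 - 3*c) + a*(3*c^2 - 21*c + 30) + 9*c^2 - 36*c - 45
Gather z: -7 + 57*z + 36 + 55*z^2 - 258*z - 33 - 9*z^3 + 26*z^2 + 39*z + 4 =-9*z^3 + 81*z^2 - 162*z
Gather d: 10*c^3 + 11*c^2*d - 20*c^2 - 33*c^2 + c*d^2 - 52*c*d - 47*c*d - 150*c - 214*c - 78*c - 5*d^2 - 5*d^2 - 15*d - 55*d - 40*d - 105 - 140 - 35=10*c^3 - 53*c^2 - 442*c + d^2*(c - 10) + d*(11*c^2 - 99*c - 110) - 280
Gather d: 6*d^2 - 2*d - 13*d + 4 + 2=6*d^2 - 15*d + 6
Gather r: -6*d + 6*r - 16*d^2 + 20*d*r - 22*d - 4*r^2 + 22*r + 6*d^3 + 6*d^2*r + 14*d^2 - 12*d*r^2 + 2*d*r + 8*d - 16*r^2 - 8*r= 6*d^3 - 2*d^2 - 20*d + r^2*(-12*d - 20) + r*(6*d^2 + 22*d + 20)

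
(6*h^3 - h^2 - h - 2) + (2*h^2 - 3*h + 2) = 6*h^3 + h^2 - 4*h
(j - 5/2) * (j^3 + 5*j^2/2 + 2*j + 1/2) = j^4 - 17*j^2/4 - 9*j/2 - 5/4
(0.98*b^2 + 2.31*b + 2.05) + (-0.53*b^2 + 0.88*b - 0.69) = 0.45*b^2 + 3.19*b + 1.36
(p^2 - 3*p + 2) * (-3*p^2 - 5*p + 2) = -3*p^4 + 4*p^3 + 11*p^2 - 16*p + 4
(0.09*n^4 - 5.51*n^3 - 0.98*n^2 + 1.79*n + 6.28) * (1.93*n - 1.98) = 0.1737*n^5 - 10.8125*n^4 + 9.0184*n^3 + 5.3951*n^2 + 8.5762*n - 12.4344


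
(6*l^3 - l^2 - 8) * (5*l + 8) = 30*l^4 + 43*l^3 - 8*l^2 - 40*l - 64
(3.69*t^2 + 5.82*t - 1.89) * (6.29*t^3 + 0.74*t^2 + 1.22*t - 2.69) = 23.2101*t^5 + 39.3384*t^4 - 3.0795*t^3 - 4.2243*t^2 - 17.9616*t + 5.0841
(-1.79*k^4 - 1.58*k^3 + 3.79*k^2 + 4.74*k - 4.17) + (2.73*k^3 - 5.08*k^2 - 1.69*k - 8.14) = -1.79*k^4 + 1.15*k^3 - 1.29*k^2 + 3.05*k - 12.31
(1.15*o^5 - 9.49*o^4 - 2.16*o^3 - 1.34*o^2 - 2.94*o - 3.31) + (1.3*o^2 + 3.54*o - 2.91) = 1.15*o^5 - 9.49*o^4 - 2.16*o^3 - 0.04*o^2 + 0.6*o - 6.22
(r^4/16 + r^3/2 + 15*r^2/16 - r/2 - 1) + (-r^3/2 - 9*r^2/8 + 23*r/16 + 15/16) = r^4/16 - 3*r^2/16 + 15*r/16 - 1/16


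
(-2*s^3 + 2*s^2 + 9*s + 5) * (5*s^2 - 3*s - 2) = -10*s^5 + 16*s^4 + 43*s^3 - 6*s^2 - 33*s - 10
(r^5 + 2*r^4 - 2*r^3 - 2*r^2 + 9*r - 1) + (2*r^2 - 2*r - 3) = r^5 + 2*r^4 - 2*r^3 + 7*r - 4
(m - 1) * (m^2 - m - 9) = m^3 - 2*m^2 - 8*m + 9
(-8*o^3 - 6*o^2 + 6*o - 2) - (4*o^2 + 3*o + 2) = -8*o^3 - 10*o^2 + 3*o - 4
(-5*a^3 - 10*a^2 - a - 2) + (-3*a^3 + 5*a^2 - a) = -8*a^3 - 5*a^2 - 2*a - 2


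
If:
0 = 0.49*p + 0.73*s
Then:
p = -1.48979591836735*s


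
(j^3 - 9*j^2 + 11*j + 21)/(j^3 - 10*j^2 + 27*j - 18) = (j^2 - 6*j - 7)/(j^2 - 7*j + 6)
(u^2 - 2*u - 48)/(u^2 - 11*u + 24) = (u + 6)/(u - 3)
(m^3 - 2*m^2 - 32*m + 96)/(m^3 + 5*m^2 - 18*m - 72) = (m - 4)/(m + 3)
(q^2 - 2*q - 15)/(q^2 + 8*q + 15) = (q - 5)/(q + 5)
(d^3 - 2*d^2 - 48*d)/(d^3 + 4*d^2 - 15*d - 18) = d*(d - 8)/(d^2 - 2*d - 3)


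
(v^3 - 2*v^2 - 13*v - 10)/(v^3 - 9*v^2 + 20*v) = (v^2 + 3*v + 2)/(v*(v - 4))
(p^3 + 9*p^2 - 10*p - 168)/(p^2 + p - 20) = (p^2 + 13*p + 42)/(p + 5)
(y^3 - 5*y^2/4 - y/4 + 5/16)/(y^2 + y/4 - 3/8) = (8*y^2 - 6*y - 5)/(2*(4*y + 3))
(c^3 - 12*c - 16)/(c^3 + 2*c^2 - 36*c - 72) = (c^2 - 2*c - 8)/(c^2 - 36)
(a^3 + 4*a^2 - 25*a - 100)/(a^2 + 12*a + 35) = (a^2 - a - 20)/(a + 7)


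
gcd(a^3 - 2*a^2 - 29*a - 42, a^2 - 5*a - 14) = a^2 - 5*a - 14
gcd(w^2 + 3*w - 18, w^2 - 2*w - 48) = w + 6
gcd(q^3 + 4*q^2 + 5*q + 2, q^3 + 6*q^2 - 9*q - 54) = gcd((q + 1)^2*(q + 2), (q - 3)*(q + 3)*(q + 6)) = 1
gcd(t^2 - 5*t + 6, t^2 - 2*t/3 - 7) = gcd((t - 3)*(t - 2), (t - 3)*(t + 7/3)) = t - 3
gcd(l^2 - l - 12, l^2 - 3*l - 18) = l + 3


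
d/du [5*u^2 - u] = 10*u - 1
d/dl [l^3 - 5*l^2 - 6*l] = 3*l^2 - 10*l - 6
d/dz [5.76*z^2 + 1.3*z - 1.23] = 11.52*z + 1.3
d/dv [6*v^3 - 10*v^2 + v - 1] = 18*v^2 - 20*v + 1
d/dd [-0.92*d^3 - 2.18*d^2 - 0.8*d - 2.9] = -2.76*d^2 - 4.36*d - 0.8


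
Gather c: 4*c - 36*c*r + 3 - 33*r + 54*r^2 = c*(4 - 36*r) + 54*r^2 - 33*r + 3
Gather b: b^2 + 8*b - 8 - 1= b^2 + 8*b - 9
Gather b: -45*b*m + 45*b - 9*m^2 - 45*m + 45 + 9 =b*(45 - 45*m) - 9*m^2 - 45*m + 54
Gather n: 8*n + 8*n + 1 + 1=16*n + 2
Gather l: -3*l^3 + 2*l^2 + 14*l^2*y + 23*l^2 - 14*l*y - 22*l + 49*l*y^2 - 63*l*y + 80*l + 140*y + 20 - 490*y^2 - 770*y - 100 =-3*l^3 + l^2*(14*y + 25) + l*(49*y^2 - 77*y + 58) - 490*y^2 - 630*y - 80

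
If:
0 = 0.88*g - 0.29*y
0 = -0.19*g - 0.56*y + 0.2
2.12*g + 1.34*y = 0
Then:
No Solution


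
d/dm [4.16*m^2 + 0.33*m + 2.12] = 8.32*m + 0.33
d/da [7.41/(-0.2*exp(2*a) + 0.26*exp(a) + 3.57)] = (2.964*exp(a) - 1.9266)*exp(a)/(-0.2*exp(2*a) + 0.26*exp(a) + 3.57)^2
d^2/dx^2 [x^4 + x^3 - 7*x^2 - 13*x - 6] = 12*x^2 + 6*x - 14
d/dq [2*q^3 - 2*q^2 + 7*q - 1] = 6*q^2 - 4*q + 7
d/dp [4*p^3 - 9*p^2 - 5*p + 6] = 12*p^2 - 18*p - 5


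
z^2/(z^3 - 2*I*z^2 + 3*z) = z/(z^2 - 2*I*z + 3)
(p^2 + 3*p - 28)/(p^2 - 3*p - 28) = (-p^2 - 3*p + 28)/(-p^2 + 3*p + 28)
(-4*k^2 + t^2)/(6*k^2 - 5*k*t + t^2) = (2*k + t)/(-3*k + t)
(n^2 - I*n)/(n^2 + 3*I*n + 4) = n/(n + 4*I)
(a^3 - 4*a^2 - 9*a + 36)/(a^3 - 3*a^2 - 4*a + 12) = (a^2 - a - 12)/(a^2 - 4)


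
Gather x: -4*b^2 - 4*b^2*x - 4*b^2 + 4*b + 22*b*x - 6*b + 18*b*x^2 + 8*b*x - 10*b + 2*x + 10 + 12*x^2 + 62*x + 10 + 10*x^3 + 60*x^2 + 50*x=-8*b^2 - 12*b + 10*x^3 + x^2*(18*b + 72) + x*(-4*b^2 + 30*b + 114) + 20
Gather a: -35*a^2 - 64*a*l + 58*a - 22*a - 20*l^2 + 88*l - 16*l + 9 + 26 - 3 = -35*a^2 + a*(36 - 64*l) - 20*l^2 + 72*l + 32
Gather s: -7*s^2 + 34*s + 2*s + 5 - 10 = -7*s^2 + 36*s - 5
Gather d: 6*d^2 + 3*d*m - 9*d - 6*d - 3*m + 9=6*d^2 + d*(3*m - 15) - 3*m + 9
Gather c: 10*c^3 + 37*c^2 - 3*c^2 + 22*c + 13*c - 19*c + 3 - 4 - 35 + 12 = 10*c^3 + 34*c^2 + 16*c - 24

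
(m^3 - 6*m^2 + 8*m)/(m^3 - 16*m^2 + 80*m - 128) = m*(m - 2)/(m^2 - 12*m + 32)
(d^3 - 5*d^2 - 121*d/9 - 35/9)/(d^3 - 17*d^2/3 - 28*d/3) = (9*d^2 + 18*d + 5)/(3*d*(3*d + 4))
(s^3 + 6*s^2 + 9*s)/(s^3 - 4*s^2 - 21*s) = (s + 3)/(s - 7)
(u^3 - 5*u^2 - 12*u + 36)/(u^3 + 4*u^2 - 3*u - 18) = (u - 6)/(u + 3)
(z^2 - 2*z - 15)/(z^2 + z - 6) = (z - 5)/(z - 2)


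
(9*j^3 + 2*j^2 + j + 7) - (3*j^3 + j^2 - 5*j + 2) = 6*j^3 + j^2 + 6*j + 5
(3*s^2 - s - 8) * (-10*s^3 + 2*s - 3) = -30*s^5 + 10*s^4 + 86*s^3 - 11*s^2 - 13*s + 24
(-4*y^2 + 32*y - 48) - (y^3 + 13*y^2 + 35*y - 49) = -y^3 - 17*y^2 - 3*y + 1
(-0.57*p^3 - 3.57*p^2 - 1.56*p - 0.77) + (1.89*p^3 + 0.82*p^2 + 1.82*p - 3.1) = 1.32*p^3 - 2.75*p^2 + 0.26*p - 3.87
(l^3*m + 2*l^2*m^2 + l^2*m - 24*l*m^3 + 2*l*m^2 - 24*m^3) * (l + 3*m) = l^4*m + 5*l^3*m^2 + l^3*m - 18*l^2*m^3 + 5*l^2*m^2 - 72*l*m^4 - 18*l*m^3 - 72*m^4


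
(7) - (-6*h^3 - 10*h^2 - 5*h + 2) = 6*h^3 + 10*h^2 + 5*h + 5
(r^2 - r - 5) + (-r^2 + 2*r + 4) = r - 1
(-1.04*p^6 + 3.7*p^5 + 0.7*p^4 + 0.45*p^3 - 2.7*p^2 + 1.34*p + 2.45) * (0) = 0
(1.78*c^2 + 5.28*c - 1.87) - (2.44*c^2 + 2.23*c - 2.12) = -0.66*c^2 + 3.05*c + 0.25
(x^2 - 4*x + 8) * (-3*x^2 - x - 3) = -3*x^4 + 11*x^3 - 23*x^2 + 4*x - 24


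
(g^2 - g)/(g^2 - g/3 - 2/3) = 3*g/(3*g + 2)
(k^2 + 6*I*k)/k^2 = (k + 6*I)/k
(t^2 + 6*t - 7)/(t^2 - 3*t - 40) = (-t^2 - 6*t + 7)/(-t^2 + 3*t + 40)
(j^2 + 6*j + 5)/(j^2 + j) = (j + 5)/j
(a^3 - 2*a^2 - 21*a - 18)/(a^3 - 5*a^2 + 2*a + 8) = (a^2 - 3*a - 18)/(a^2 - 6*a + 8)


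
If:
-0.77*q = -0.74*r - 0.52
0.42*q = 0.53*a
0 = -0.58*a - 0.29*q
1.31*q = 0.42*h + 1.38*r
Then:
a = 0.00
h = 2.31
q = 0.00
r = -0.70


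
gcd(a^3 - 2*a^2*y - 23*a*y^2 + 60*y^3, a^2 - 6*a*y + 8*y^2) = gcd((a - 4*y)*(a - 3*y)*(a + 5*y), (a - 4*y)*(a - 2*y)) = -a + 4*y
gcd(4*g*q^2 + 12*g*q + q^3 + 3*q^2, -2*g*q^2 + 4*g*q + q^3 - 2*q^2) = q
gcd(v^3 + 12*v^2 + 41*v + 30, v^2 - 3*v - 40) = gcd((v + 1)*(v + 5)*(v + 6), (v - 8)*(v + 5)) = v + 5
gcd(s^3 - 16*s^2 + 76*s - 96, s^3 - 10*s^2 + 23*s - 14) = s - 2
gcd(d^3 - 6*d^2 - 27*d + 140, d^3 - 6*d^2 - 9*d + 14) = d - 7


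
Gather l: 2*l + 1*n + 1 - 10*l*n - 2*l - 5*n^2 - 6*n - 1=-10*l*n - 5*n^2 - 5*n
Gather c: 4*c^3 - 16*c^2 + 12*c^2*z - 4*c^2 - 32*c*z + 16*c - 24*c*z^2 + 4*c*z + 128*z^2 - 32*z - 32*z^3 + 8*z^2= 4*c^3 + c^2*(12*z - 20) + c*(-24*z^2 - 28*z + 16) - 32*z^3 + 136*z^2 - 32*z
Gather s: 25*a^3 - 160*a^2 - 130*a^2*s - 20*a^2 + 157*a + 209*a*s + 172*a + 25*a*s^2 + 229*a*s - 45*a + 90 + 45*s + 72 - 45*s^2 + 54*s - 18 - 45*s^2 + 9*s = 25*a^3 - 180*a^2 + 284*a + s^2*(25*a - 90) + s*(-130*a^2 + 438*a + 108) + 144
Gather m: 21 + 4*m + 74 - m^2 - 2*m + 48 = -m^2 + 2*m + 143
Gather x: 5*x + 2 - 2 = 5*x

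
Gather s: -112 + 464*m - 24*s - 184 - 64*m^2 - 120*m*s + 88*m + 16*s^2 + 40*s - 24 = -64*m^2 + 552*m + 16*s^2 + s*(16 - 120*m) - 320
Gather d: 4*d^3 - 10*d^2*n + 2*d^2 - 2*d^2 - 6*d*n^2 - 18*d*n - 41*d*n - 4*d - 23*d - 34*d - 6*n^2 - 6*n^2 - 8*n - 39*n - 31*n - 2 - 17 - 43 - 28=4*d^3 - 10*d^2*n + d*(-6*n^2 - 59*n - 61) - 12*n^2 - 78*n - 90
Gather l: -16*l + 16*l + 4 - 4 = 0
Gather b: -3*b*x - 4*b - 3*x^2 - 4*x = b*(-3*x - 4) - 3*x^2 - 4*x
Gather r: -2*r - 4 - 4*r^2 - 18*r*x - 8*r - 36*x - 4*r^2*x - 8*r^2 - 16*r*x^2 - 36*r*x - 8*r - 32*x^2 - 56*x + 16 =r^2*(-4*x - 12) + r*(-16*x^2 - 54*x - 18) - 32*x^2 - 92*x + 12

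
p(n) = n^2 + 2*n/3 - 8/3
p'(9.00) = 18.67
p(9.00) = 84.33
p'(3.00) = 6.67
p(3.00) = 8.33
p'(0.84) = 2.35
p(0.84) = -1.40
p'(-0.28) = 0.11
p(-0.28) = -2.77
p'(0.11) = 0.89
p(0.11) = -2.58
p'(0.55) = 1.77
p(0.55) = -2.00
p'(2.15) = 4.97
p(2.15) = 3.39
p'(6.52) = 13.71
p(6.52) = 44.19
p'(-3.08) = -5.49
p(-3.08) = 4.77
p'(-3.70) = -6.73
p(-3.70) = 8.56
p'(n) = 2*n + 2/3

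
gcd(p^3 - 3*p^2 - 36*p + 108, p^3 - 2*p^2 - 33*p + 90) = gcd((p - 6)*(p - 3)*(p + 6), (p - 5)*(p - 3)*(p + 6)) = p^2 + 3*p - 18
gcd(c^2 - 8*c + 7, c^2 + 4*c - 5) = c - 1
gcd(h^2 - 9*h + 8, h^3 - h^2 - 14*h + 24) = 1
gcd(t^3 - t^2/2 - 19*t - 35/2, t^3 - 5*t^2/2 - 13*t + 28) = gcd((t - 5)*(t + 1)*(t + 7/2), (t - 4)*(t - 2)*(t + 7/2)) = t + 7/2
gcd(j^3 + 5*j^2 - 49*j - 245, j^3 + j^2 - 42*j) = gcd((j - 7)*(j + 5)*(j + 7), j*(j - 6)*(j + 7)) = j + 7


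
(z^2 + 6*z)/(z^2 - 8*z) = (z + 6)/(z - 8)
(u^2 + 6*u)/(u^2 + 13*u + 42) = u/(u + 7)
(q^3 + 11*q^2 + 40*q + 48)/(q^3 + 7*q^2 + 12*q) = (q + 4)/q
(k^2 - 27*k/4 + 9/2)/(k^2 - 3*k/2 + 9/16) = 4*(k - 6)/(4*k - 3)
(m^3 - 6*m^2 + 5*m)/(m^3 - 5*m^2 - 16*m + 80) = m*(m - 1)/(m^2 - 16)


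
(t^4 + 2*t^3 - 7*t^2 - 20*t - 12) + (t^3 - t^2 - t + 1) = t^4 + 3*t^3 - 8*t^2 - 21*t - 11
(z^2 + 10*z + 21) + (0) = z^2 + 10*z + 21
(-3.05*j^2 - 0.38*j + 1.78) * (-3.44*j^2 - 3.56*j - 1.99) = 10.492*j^4 + 12.1652*j^3 + 1.2991*j^2 - 5.5806*j - 3.5422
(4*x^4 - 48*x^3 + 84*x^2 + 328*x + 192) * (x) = 4*x^5 - 48*x^4 + 84*x^3 + 328*x^2 + 192*x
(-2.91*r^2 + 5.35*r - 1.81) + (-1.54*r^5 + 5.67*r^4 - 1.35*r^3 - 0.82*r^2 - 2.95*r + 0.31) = -1.54*r^5 + 5.67*r^4 - 1.35*r^3 - 3.73*r^2 + 2.4*r - 1.5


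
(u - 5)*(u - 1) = u^2 - 6*u + 5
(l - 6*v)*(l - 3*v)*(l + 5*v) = l^3 - 4*l^2*v - 27*l*v^2 + 90*v^3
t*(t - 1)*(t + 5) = t^3 + 4*t^2 - 5*t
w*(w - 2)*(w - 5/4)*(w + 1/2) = w^4 - 11*w^3/4 + 7*w^2/8 + 5*w/4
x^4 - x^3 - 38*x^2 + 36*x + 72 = (x - 6)*(x - 2)*(x + 1)*(x + 6)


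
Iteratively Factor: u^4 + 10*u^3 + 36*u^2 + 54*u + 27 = (u + 3)*(u^3 + 7*u^2 + 15*u + 9) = (u + 1)*(u + 3)*(u^2 + 6*u + 9) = (u + 1)*(u + 3)^2*(u + 3)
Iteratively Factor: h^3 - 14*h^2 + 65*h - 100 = (h - 5)*(h^2 - 9*h + 20) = (h - 5)*(h - 4)*(h - 5)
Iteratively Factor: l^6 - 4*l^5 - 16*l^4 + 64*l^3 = (l - 4)*(l^5 - 16*l^3) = l*(l - 4)*(l^4 - 16*l^2) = l^2*(l - 4)*(l^3 - 16*l) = l^3*(l - 4)*(l^2 - 16) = l^3*(l - 4)^2*(l + 4)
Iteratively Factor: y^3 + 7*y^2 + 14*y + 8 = (y + 2)*(y^2 + 5*y + 4) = (y + 1)*(y + 2)*(y + 4)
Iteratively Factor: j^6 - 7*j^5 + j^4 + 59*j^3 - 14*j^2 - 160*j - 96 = (j + 1)*(j^5 - 8*j^4 + 9*j^3 + 50*j^2 - 64*j - 96) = (j - 4)*(j + 1)*(j^4 - 4*j^3 - 7*j^2 + 22*j + 24) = (j - 4)^2*(j + 1)*(j^3 - 7*j - 6) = (j - 4)^2*(j - 3)*(j + 1)*(j^2 + 3*j + 2) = (j - 4)^2*(j - 3)*(j + 1)*(j + 2)*(j + 1)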